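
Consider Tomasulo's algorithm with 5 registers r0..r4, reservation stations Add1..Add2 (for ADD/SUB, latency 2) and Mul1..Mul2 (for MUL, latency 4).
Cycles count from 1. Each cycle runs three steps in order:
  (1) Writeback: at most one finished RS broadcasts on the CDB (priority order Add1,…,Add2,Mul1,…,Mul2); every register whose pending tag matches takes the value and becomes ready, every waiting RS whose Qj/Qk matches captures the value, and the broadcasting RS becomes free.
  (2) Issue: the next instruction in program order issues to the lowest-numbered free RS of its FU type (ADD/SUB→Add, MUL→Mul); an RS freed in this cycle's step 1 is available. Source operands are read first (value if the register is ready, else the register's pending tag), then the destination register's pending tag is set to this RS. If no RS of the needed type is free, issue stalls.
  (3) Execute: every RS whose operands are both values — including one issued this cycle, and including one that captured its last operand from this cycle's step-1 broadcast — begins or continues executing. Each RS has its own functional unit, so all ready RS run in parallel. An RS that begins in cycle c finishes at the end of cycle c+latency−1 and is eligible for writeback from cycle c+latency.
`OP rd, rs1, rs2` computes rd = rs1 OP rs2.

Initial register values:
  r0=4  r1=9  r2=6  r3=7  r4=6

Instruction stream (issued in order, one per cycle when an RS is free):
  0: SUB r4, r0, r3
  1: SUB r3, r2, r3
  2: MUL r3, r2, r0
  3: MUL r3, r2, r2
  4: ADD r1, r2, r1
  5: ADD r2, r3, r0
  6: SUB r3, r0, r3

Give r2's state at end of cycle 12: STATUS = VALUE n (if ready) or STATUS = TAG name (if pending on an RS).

  c1: issue SUB r4<-Add1  regs: r0:4,r1:9,r2:6,r3:7,r4:Add1
  c2: issue SUB r3<-Add2  regs: r0:4,r1:9,r2:6,r3:Add2,r4:Add1
  c3: CDB Add1=-3; issue MUL r3<-Mul1  regs: r0:4,r1:9,r2:6,r3:Mul1,r4:-3
  c4: CDB Add2=-1; issue MUL r3<-Mul2  regs: r0:4,r1:9,r2:6,r3:Mul2,r4:-3
  c5: issue ADD r1<-Add1  regs: r0:4,r1:Add1,r2:6,r3:Mul2,r4:-3
  c6: issue ADD r2<-Add2  regs: r0:4,r1:Add1,r2:Add2,r3:Mul2,r4:-3
  c7: CDB Add1=15; issue SUB r3<-Add1  regs: r0:4,r1:15,r2:Add2,r3:Add1,r4:-3
  c8: CDB Mul1=24  regs: r0:4,r1:15,r2:Add2,r3:Add1,r4:-3
  c9: CDB Mul2=36  regs: r0:4,r1:15,r2:Add2,r3:Add1,r4:-3
  c10: -  regs: r0:4,r1:15,r2:Add2,r3:Add1,r4:-3
  c11: CDB Add1=-32  regs: r0:4,r1:15,r2:Add2,r3:-32,r4:-3
  c12: CDB Add2=40  regs: r0:4,r1:15,r2:40,r3:-32,r4:-3

STATUS = VALUE 40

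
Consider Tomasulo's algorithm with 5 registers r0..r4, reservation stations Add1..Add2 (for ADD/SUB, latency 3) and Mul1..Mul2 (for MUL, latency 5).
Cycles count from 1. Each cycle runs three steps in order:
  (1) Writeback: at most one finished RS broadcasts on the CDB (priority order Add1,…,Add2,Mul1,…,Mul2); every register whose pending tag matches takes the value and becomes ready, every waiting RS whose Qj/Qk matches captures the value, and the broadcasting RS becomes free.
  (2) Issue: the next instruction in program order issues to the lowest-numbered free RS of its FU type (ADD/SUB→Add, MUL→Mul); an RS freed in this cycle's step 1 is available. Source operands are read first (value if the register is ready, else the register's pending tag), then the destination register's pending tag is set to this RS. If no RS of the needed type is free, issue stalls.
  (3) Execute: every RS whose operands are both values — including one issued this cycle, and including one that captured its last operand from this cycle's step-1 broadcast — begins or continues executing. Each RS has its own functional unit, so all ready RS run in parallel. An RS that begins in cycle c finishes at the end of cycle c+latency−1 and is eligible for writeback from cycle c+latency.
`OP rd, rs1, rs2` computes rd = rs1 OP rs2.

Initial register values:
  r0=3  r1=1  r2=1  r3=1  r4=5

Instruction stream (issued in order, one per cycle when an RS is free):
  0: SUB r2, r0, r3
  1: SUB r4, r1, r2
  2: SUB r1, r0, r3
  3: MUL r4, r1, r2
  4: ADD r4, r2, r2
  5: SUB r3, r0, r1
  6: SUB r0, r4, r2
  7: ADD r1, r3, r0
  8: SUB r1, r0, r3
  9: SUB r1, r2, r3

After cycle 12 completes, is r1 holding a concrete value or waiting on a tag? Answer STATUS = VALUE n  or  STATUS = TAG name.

  c1: issue SUB r2<-Add1  regs: r0:3,r1:1,r2:Add1,r3:1,r4:5
  c2: issue SUB r4<-Add2  regs: r0:3,r1:1,r2:Add1,r3:1,r4:Add2
  c3: stall  regs: r0:3,r1:1,r2:Add1,r3:1,r4:Add2
  c4: CDB Add1=2; issue SUB r1<-Add1  regs: r0:3,r1:Add1,r2:2,r3:1,r4:Add2
  c5: issue MUL r4<-Mul1  regs: r0:3,r1:Add1,r2:2,r3:1,r4:Mul1
  c6: stall  regs: r0:3,r1:Add1,r2:2,r3:1,r4:Mul1
  c7: CDB Add1=2; issue ADD r4<-Add1  regs: r0:3,r1:2,r2:2,r3:1,r4:Add1
  c8: CDB Add2=-1; issue SUB r3<-Add2  regs: r0:3,r1:2,r2:2,r3:Add2,r4:Add1
  c9: stall  regs: r0:3,r1:2,r2:2,r3:Add2,r4:Add1
  c10: CDB Add1=4; issue SUB r0<-Add1  regs: r0:Add1,r1:2,r2:2,r3:Add2,r4:4
  c11: CDB Add2=1; issue ADD r1<-Add2  regs: r0:Add1,r1:Add2,r2:2,r3:1,r4:4
  c12: CDB Mul1=4; stall  regs: r0:Add1,r1:Add2,r2:2,r3:1,r4:4

STATUS = TAG Add2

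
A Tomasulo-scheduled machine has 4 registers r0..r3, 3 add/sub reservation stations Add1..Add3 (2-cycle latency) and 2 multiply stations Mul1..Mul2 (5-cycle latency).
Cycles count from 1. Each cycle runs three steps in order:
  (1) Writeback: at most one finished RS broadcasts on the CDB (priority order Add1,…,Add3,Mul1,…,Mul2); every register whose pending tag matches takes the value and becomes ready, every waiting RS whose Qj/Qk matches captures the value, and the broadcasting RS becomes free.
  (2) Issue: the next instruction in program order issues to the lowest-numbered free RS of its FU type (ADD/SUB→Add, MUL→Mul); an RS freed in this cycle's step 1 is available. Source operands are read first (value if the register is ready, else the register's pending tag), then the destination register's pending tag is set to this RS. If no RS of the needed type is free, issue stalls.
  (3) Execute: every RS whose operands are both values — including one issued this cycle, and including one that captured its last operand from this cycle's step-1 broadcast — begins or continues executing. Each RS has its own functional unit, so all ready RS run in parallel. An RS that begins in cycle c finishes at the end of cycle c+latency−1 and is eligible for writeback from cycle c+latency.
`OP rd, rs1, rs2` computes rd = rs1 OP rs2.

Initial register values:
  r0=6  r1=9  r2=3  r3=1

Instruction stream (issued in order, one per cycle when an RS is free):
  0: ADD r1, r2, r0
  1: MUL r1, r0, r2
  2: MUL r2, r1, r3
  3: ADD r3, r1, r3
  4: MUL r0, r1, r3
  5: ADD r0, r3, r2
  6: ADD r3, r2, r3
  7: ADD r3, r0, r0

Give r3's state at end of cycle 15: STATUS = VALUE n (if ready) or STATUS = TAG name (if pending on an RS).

cycle 1: issue ADD r1<-Add1 // r0:6,r1:Add1,r2:3,r3:1
cycle 2: issue MUL r1<-Mul1 // r0:6,r1:Mul1,r2:3,r3:1
cycle 3: CDB Add1=9; issue MUL r2<-Mul2 // r0:6,r1:Mul1,r2:Mul2,r3:1
cycle 4: issue ADD r3<-Add1 // r0:6,r1:Mul1,r2:Mul2,r3:Add1
cycle 5: stall // r0:6,r1:Mul1,r2:Mul2,r3:Add1
cycle 6: stall // r0:6,r1:Mul1,r2:Mul2,r3:Add1
cycle 7: CDB Mul1=18; issue MUL r0<-Mul1 // r0:Mul1,r1:18,r2:Mul2,r3:Add1
cycle 8: issue ADD r0<-Add2 // r0:Add2,r1:18,r2:Mul2,r3:Add1
cycle 9: CDB Add1=19; issue ADD r3<-Add1 // r0:Add2,r1:18,r2:Mul2,r3:Add1
cycle 10: issue ADD r3<-Add3 // r0:Add2,r1:18,r2:Mul2,r3:Add3
cycle 11: - // r0:Add2,r1:18,r2:Mul2,r3:Add3
cycle 12: CDB Mul2=18 // r0:Add2,r1:18,r2:18,r3:Add3
cycle 13: - // r0:Add2,r1:18,r2:18,r3:Add3
cycle 14: CDB Add1=37 // r0:Add2,r1:18,r2:18,r3:Add3
cycle 15: CDB Add2=37 // r0:37,r1:18,r2:18,r3:Add3

STATUS = TAG Add3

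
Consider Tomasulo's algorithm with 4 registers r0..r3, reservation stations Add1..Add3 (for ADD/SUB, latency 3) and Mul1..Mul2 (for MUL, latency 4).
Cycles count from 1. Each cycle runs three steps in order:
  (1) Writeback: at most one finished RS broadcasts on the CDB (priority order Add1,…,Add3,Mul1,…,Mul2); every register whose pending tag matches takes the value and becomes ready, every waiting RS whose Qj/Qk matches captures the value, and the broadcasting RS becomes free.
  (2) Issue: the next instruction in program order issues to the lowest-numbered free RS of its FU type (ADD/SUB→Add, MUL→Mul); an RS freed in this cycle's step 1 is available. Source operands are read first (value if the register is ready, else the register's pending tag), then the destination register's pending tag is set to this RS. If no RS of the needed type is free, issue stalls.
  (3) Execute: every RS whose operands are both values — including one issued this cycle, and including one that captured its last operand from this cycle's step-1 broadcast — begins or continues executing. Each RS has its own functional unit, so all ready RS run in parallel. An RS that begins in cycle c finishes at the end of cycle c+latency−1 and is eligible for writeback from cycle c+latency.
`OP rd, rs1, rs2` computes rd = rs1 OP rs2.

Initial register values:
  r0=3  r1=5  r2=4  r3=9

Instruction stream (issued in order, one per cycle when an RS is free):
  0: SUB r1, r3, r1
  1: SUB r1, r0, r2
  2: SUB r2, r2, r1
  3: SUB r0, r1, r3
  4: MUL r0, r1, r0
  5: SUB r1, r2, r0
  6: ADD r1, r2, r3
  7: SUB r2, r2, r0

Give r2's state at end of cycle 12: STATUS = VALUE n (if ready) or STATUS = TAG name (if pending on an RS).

  c1: issue SUB r1<-Add1  regs: r0:3,r1:Add1,r2:4,r3:9
  c2: issue SUB r1<-Add2  regs: r0:3,r1:Add2,r2:4,r3:9
  c3: issue SUB r2<-Add3  regs: r0:3,r1:Add2,r2:Add3,r3:9
  c4: CDB Add1=4; issue SUB r0<-Add1  regs: r0:Add1,r1:Add2,r2:Add3,r3:9
  c5: CDB Add2=-1; issue MUL r0<-Mul1  regs: r0:Mul1,r1:-1,r2:Add3,r3:9
  c6: issue SUB r1<-Add2  regs: r0:Mul1,r1:Add2,r2:Add3,r3:9
  c7: stall  regs: r0:Mul1,r1:Add2,r2:Add3,r3:9
  c8: CDB Add1=-10; issue ADD r1<-Add1  regs: r0:Mul1,r1:Add1,r2:Add3,r3:9
  c9: CDB Add3=5; issue SUB r2<-Add3  regs: r0:Mul1,r1:Add1,r2:Add3,r3:9
  c10: -  regs: r0:Mul1,r1:Add1,r2:Add3,r3:9
  c11: -  regs: r0:Mul1,r1:Add1,r2:Add3,r3:9
  c12: CDB Add1=14  regs: r0:Mul1,r1:14,r2:Add3,r3:9

STATUS = TAG Add3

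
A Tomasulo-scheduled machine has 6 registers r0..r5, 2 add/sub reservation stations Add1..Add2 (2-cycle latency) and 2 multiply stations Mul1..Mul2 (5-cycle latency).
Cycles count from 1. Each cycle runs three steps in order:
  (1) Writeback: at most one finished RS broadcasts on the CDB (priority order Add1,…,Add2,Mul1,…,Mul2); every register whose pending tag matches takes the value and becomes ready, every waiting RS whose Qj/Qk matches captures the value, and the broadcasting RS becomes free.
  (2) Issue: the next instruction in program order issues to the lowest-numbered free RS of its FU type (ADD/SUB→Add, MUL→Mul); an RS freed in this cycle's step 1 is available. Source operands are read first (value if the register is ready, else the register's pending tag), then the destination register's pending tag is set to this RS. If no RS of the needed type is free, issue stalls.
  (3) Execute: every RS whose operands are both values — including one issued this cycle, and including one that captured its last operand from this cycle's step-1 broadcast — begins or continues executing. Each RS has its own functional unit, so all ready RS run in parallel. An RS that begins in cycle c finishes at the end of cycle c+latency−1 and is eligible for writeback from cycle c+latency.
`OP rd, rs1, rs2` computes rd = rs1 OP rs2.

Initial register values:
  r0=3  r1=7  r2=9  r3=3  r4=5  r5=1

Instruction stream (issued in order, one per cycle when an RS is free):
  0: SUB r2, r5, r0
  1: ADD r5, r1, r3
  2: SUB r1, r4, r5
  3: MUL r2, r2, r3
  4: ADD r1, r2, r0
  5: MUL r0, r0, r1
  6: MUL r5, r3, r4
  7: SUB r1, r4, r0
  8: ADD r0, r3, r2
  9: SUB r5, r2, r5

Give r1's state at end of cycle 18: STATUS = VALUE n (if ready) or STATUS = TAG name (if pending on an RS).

STATUS = TAG Add1

  c1: issue SUB r2<-Add1  regs: r0:3,r1:7,r2:Add1,r3:3,r4:5,r5:1
  c2: issue ADD r5<-Add2  regs: r0:3,r1:7,r2:Add1,r3:3,r4:5,r5:Add2
  c3: CDB Add1=-2; issue SUB r1<-Add1  regs: r0:3,r1:Add1,r2:-2,r3:3,r4:5,r5:Add2
  c4: CDB Add2=10; issue MUL r2<-Mul1  regs: r0:3,r1:Add1,r2:Mul1,r3:3,r4:5,r5:10
  c5: issue ADD r1<-Add2  regs: r0:3,r1:Add2,r2:Mul1,r3:3,r4:5,r5:10
  c6: CDB Add1=-5; issue MUL r0<-Mul2  regs: r0:Mul2,r1:Add2,r2:Mul1,r3:3,r4:5,r5:10
  c7: stall  regs: r0:Mul2,r1:Add2,r2:Mul1,r3:3,r4:5,r5:10
  c8: stall  regs: r0:Mul2,r1:Add2,r2:Mul1,r3:3,r4:5,r5:10
  c9: CDB Mul1=-6; issue MUL r5<-Mul1  regs: r0:Mul2,r1:Add2,r2:-6,r3:3,r4:5,r5:Mul1
  c10: issue SUB r1<-Add1  regs: r0:Mul2,r1:Add1,r2:-6,r3:3,r4:5,r5:Mul1
  c11: CDB Add2=-3; issue ADD r0<-Add2  regs: r0:Add2,r1:Add1,r2:-6,r3:3,r4:5,r5:Mul1
  c12: stall  regs: r0:Add2,r1:Add1,r2:-6,r3:3,r4:5,r5:Mul1
  c13: CDB Add2=-3; issue SUB r5<-Add2  regs: r0:-3,r1:Add1,r2:-6,r3:3,r4:5,r5:Add2
  c14: CDB Mul1=15  regs: r0:-3,r1:Add1,r2:-6,r3:3,r4:5,r5:Add2
  c15: -  regs: r0:-3,r1:Add1,r2:-6,r3:3,r4:5,r5:Add2
  c16: CDB Add2=-21  regs: r0:-3,r1:Add1,r2:-6,r3:3,r4:5,r5:-21
  c17: CDB Mul2=-9  regs: r0:-3,r1:Add1,r2:-6,r3:3,r4:5,r5:-21
  c18: -  regs: r0:-3,r1:Add1,r2:-6,r3:3,r4:5,r5:-21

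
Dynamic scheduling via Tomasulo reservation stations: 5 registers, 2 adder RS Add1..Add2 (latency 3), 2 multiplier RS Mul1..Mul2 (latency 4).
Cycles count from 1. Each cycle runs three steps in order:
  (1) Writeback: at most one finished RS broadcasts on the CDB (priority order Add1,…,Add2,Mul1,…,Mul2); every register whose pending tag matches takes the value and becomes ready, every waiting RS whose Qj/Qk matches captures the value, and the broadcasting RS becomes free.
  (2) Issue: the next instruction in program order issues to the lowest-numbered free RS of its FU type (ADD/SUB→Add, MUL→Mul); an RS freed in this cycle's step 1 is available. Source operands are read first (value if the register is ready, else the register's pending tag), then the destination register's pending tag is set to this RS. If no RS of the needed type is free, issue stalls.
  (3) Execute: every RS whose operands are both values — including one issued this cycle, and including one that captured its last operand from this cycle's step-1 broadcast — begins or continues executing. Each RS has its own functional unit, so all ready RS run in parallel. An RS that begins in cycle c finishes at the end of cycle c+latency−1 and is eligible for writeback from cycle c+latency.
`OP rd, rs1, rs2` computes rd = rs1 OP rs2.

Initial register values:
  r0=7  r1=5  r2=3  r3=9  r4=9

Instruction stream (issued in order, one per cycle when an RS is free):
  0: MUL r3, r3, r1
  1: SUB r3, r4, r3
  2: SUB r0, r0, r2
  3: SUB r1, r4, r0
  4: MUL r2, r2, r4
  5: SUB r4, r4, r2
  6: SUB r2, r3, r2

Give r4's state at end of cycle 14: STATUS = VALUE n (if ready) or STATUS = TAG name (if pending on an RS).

c1: issue MUL r3<-Mul1 | r0:7,r1:5,r2:3,r3:Mul1,r4:9
c2: issue SUB r3<-Add1 | r0:7,r1:5,r2:3,r3:Add1,r4:9
c3: issue SUB r0<-Add2 | r0:Add2,r1:5,r2:3,r3:Add1,r4:9
c4: stall | r0:Add2,r1:5,r2:3,r3:Add1,r4:9
c5: CDB Mul1=45; stall | r0:Add2,r1:5,r2:3,r3:Add1,r4:9
c6: CDB Add2=4; issue SUB r1<-Add2 | r0:4,r1:Add2,r2:3,r3:Add1,r4:9
c7: issue MUL r2<-Mul1 | r0:4,r1:Add2,r2:Mul1,r3:Add1,r4:9
c8: CDB Add1=-36; issue SUB r4<-Add1 | r0:4,r1:Add2,r2:Mul1,r3:-36,r4:Add1
c9: CDB Add2=5; issue SUB r2<-Add2 | r0:4,r1:5,r2:Add2,r3:-36,r4:Add1
c10: - | r0:4,r1:5,r2:Add2,r3:-36,r4:Add1
c11: CDB Mul1=27 | r0:4,r1:5,r2:Add2,r3:-36,r4:Add1
c12: - | r0:4,r1:5,r2:Add2,r3:-36,r4:Add1
c13: - | r0:4,r1:5,r2:Add2,r3:-36,r4:Add1
c14: CDB Add1=-18 | r0:4,r1:5,r2:Add2,r3:-36,r4:-18

STATUS = VALUE -18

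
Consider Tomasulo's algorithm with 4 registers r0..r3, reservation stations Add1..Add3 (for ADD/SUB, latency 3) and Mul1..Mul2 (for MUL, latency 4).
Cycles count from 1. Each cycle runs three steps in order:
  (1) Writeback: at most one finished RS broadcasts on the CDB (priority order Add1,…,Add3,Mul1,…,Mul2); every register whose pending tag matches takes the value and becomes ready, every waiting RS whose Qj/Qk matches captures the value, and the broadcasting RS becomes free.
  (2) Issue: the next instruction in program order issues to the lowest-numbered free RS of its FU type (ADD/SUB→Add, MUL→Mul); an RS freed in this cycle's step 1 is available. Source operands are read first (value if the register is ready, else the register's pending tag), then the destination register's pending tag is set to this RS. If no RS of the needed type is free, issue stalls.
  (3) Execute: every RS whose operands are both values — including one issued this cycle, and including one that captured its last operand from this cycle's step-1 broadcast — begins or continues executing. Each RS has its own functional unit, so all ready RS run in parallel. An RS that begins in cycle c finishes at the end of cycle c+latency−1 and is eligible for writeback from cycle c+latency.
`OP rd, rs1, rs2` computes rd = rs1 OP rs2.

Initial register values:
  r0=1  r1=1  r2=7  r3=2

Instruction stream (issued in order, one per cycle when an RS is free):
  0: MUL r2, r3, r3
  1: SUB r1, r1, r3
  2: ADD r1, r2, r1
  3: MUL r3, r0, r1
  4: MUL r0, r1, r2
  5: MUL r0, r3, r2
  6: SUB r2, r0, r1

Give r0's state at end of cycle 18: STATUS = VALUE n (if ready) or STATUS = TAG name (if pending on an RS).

  c1: issue MUL r2<-Mul1  regs: r0:1,r1:1,r2:Mul1,r3:2
  c2: issue SUB r1<-Add1  regs: r0:1,r1:Add1,r2:Mul1,r3:2
  c3: issue ADD r1<-Add2  regs: r0:1,r1:Add2,r2:Mul1,r3:2
  c4: issue MUL r3<-Mul2  regs: r0:1,r1:Add2,r2:Mul1,r3:Mul2
  c5: CDB Add1=-1; stall  regs: r0:1,r1:Add2,r2:Mul1,r3:Mul2
  c6: CDB Mul1=4; issue MUL r0<-Mul1  regs: r0:Mul1,r1:Add2,r2:4,r3:Mul2
  c7: stall  regs: r0:Mul1,r1:Add2,r2:4,r3:Mul2
  c8: stall  regs: r0:Mul1,r1:Add2,r2:4,r3:Mul2
  c9: CDB Add2=3; stall  regs: r0:Mul1,r1:3,r2:4,r3:Mul2
  c10: stall  regs: r0:Mul1,r1:3,r2:4,r3:Mul2
  c11: stall  regs: r0:Mul1,r1:3,r2:4,r3:Mul2
  c12: stall  regs: r0:Mul1,r1:3,r2:4,r3:Mul2
  c13: CDB Mul1=12; issue MUL r0<-Mul1  regs: r0:Mul1,r1:3,r2:4,r3:Mul2
  c14: CDB Mul2=3; issue SUB r2<-Add1  regs: r0:Mul1,r1:3,r2:Add1,r3:3
  c15: -  regs: r0:Mul1,r1:3,r2:Add1,r3:3
  c16: -  regs: r0:Mul1,r1:3,r2:Add1,r3:3
  c17: -  regs: r0:Mul1,r1:3,r2:Add1,r3:3
  c18: CDB Mul1=12  regs: r0:12,r1:3,r2:Add1,r3:3

STATUS = VALUE 12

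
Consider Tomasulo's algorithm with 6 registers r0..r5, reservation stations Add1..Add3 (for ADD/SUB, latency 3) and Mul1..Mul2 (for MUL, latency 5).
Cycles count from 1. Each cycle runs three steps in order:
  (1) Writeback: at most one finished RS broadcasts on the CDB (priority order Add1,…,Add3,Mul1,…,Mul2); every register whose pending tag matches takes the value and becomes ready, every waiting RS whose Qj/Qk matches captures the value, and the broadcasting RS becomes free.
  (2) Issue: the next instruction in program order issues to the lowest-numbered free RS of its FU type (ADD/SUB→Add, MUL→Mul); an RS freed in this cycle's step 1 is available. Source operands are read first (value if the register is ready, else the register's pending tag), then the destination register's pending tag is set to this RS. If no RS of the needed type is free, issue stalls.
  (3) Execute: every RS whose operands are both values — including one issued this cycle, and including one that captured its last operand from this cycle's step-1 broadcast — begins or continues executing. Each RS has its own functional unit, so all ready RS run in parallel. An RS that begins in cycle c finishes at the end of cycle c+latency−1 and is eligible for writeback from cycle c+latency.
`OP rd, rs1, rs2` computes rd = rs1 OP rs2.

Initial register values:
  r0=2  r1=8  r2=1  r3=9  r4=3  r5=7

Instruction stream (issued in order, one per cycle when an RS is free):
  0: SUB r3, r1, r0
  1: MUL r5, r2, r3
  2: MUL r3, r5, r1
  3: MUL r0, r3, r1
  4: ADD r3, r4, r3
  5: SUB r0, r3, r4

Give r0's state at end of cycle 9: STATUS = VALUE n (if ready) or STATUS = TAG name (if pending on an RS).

STATUS = TAG Mul1

cycle 1: issue SUB r3<-Add1 // r0:2,r1:8,r2:1,r3:Add1,r4:3,r5:7
cycle 2: issue MUL r5<-Mul1 // r0:2,r1:8,r2:1,r3:Add1,r4:3,r5:Mul1
cycle 3: issue MUL r3<-Mul2 // r0:2,r1:8,r2:1,r3:Mul2,r4:3,r5:Mul1
cycle 4: CDB Add1=6; stall // r0:2,r1:8,r2:1,r3:Mul2,r4:3,r5:Mul1
cycle 5: stall // r0:2,r1:8,r2:1,r3:Mul2,r4:3,r5:Mul1
cycle 6: stall // r0:2,r1:8,r2:1,r3:Mul2,r4:3,r5:Mul1
cycle 7: stall // r0:2,r1:8,r2:1,r3:Mul2,r4:3,r5:Mul1
cycle 8: stall // r0:2,r1:8,r2:1,r3:Mul2,r4:3,r5:Mul1
cycle 9: CDB Mul1=6; issue MUL r0<-Mul1 // r0:Mul1,r1:8,r2:1,r3:Mul2,r4:3,r5:6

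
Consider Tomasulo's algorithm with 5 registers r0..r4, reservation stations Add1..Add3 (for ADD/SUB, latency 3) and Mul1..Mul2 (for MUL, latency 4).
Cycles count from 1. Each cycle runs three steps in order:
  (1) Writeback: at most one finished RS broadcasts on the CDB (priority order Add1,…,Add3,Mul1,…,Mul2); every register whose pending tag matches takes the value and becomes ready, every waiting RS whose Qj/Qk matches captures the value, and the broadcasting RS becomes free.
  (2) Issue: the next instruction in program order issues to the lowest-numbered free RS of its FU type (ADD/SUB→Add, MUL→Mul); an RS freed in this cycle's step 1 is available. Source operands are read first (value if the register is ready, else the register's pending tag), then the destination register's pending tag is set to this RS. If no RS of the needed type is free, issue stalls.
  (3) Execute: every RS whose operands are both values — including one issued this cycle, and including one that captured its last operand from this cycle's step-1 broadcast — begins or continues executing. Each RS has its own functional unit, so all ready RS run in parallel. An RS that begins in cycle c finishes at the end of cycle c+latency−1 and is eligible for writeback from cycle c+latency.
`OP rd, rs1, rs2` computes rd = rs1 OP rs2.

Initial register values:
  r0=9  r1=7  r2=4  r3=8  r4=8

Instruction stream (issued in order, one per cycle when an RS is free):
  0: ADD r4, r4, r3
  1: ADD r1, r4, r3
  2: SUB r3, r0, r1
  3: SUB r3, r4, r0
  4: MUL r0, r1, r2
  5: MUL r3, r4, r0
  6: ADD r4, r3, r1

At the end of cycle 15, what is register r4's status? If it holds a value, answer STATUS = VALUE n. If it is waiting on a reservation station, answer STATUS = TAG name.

STATUS = TAG Add1

  c1: issue ADD r4<-Add1  regs: r0:9,r1:7,r2:4,r3:8,r4:Add1
  c2: issue ADD r1<-Add2  regs: r0:9,r1:Add2,r2:4,r3:8,r4:Add1
  c3: issue SUB r3<-Add3  regs: r0:9,r1:Add2,r2:4,r3:Add3,r4:Add1
  c4: CDB Add1=16; issue SUB r3<-Add1  regs: r0:9,r1:Add2,r2:4,r3:Add1,r4:16
  c5: issue MUL r0<-Mul1  regs: r0:Mul1,r1:Add2,r2:4,r3:Add1,r4:16
  c6: issue MUL r3<-Mul2  regs: r0:Mul1,r1:Add2,r2:4,r3:Mul2,r4:16
  c7: CDB Add1=7; issue ADD r4<-Add1  regs: r0:Mul1,r1:Add2,r2:4,r3:Mul2,r4:Add1
  c8: CDB Add2=24  regs: r0:Mul1,r1:24,r2:4,r3:Mul2,r4:Add1
  c9: -  regs: r0:Mul1,r1:24,r2:4,r3:Mul2,r4:Add1
  c10: -  regs: r0:Mul1,r1:24,r2:4,r3:Mul2,r4:Add1
  c11: CDB Add3=-15  regs: r0:Mul1,r1:24,r2:4,r3:Mul2,r4:Add1
  c12: CDB Mul1=96  regs: r0:96,r1:24,r2:4,r3:Mul2,r4:Add1
  c13: -  regs: r0:96,r1:24,r2:4,r3:Mul2,r4:Add1
  c14: -  regs: r0:96,r1:24,r2:4,r3:Mul2,r4:Add1
  c15: -  regs: r0:96,r1:24,r2:4,r3:Mul2,r4:Add1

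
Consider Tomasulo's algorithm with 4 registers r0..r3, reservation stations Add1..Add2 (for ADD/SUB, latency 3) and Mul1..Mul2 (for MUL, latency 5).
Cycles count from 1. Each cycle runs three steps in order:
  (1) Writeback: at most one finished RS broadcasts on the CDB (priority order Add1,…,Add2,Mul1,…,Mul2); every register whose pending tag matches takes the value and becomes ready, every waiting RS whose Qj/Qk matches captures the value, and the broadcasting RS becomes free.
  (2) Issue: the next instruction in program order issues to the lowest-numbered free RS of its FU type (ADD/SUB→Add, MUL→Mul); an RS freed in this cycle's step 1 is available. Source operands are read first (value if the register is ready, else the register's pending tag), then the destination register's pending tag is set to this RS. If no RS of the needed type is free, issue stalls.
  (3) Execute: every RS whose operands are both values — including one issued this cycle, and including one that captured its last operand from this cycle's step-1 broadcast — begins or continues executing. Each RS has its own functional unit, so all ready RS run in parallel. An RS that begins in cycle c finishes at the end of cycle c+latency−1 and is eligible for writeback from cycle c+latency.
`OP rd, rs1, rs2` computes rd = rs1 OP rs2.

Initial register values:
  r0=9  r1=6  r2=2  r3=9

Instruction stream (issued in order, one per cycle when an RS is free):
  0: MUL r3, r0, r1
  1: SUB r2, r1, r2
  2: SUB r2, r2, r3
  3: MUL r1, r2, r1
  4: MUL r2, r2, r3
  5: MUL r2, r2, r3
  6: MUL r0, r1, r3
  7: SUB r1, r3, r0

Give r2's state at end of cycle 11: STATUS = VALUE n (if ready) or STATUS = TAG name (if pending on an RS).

STATUS = TAG Mul1

c1: issue MUL r3<-Mul1 | r0:9,r1:6,r2:2,r3:Mul1
c2: issue SUB r2<-Add1 | r0:9,r1:6,r2:Add1,r3:Mul1
c3: issue SUB r2<-Add2 | r0:9,r1:6,r2:Add2,r3:Mul1
c4: issue MUL r1<-Mul2 | r0:9,r1:Mul2,r2:Add2,r3:Mul1
c5: CDB Add1=4; stall | r0:9,r1:Mul2,r2:Add2,r3:Mul1
c6: CDB Mul1=54; issue MUL r2<-Mul1 | r0:9,r1:Mul2,r2:Mul1,r3:54
c7: stall | r0:9,r1:Mul2,r2:Mul1,r3:54
c8: stall | r0:9,r1:Mul2,r2:Mul1,r3:54
c9: CDB Add2=-50; stall | r0:9,r1:Mul2,r2:Mul1,r3:54
c10: stall | r0:9,r1:Mul2,r2:Mul1,r3:54
c11: stall | r0:9,r1:Mul2,r2:Mul1,r3:54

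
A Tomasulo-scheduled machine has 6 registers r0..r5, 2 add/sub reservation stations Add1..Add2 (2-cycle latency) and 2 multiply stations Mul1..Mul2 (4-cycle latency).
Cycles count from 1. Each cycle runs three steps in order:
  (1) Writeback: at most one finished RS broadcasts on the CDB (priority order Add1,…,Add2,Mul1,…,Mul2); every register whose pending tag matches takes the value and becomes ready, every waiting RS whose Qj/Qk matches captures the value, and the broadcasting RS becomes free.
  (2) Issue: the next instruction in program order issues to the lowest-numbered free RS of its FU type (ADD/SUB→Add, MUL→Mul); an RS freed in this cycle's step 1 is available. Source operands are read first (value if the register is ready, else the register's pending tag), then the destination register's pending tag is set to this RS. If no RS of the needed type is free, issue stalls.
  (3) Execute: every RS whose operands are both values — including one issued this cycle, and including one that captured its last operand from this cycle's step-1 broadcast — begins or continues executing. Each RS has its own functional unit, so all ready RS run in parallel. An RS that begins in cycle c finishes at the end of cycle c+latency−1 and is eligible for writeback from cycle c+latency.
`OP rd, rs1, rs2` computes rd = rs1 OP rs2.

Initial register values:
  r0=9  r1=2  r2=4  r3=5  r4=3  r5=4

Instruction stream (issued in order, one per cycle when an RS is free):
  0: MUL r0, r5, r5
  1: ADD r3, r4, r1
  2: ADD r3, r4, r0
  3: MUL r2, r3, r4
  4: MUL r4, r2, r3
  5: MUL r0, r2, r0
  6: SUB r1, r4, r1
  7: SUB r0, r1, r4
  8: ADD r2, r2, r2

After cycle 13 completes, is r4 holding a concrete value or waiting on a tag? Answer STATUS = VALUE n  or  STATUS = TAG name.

STATUS = TAG Mul1

  c1: issue MUL r0<-Mul1  regs: r0:Mul1,r1:2,r2:4,r3:5,r4:3,r5:4
  c2: issue ADD r3<-Add1  regs: r0:Mul1,r1:2,r2:4,r3:Add1,r4:3,r5:4
  c3: issue ADD r3<-Add2  regs: r0:Mul1,r1:2,r2:4,r3:Add2,r4:3,r5:4
  c4: CDB Add1=5; issue MUL r2<-Mul2  regs: r0:Mul1,r1:2,r2:Mul2,r3:Add2,r4:3,r5:4
  c5: CDB Mul1=16; issue MUL r4<-Mul1  regs: r0:16,r1:2,r2:Mul2,r3:Add2,r4:Mul1,r5:4
  c6: stall  regs: r0:16,r1:2,r2:Mul2,r3:Add2,r4:Mul1,r5:4
  c7: CDB Add2=19; stall  regs: r0:16,r1:2,r2:Mul2,r3:19,r4:Mul1,r5:4
  c8: stall  regs: r0:16,r1:2,r2:Mul2,r3:19,r4:Mul1,r5:4
  c9: stall  regs: r0:16,r1:2,r2:Mul2,r3:19,r4:Mul1,r5:4
  c10: stall  regs: r0:16,r1:2,r2:Mul2,r3:19,r4:Mul1,r5:4
  c11: CDB Mul2=57; issue MUL r0<-Mul2  regs: r0:Mul2,r1:2,r2:57,r3:19,r4:Mul1,r5:4
  c12: issue SUB r1<-Add1  regs: r0:Mul2,r1:Add1,r2:57,r3:19,r4:Mul1,r5:4
  c13: issue SUB r0<-Add2  regs: r0:Add2,r1:Add1,r2:57,r3:19,r4:Mul1,r5:4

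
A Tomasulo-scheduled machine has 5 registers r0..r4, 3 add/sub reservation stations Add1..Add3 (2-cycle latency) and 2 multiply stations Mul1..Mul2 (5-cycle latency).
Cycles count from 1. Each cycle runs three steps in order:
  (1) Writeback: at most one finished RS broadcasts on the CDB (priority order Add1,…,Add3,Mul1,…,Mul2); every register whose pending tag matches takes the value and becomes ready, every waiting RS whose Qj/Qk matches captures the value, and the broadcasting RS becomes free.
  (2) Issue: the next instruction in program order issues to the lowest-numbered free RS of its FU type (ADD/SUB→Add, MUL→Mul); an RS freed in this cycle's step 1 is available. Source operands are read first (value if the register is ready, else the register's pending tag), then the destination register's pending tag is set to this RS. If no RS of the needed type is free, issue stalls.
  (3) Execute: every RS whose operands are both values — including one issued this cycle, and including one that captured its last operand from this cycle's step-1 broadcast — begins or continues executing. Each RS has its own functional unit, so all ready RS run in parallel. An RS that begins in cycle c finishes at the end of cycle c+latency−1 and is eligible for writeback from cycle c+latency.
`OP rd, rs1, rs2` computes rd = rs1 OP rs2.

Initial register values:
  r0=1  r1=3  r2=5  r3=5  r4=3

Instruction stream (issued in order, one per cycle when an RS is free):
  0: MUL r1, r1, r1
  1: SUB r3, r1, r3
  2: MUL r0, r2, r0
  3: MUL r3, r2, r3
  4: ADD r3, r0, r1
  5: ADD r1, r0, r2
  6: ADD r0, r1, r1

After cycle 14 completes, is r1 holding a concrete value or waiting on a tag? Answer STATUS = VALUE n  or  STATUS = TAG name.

STATUS = VALUE 10

cycle 1: issue MUL r1<-Mul1 // r0:1,r1:Mul1,r2:5,r3:5,r4:3
cycle 2: issue SUB r3<-Add1 // r0:1,r1:Mul1,r2:5,r3:Add1,r4:3
cycle 3: issue MUL r0<-Mul2 // r0:Mul2,r1:Mul1,r2:5,r3:Add1,r4:3
cycle 4: stall // r0:Mul2,r1:Mul1,r2:5,r3:Add1,r4:3
cycle 5: stall // r0:Mul2,r1:Mul1,r2:5,r3:Add1,r4:3
cycle 6: CDB Mul1=9; issue MUL r3<-Mul1 // r0:Mul2,r1:9,r2:5,r3:Mul1,r4:3
cycle 7: issue ADD r3<-Add2 // r0:Mul2,r1:9,r2:5,r3:Add2,r4:3
cycle 8: CDB Add1=4; issue ADD r1<-Add1 // r0:Mul2,r1:Add1,r2:5,r3:Add2,r4:3
cycle 9: CDB Mul2=5; issue ADD r0<-Add3 // r0:Add3,r1:Add1,r2:5,r3:Add2,r4:3
cycle 10: - // r0:Add3,r1:Add1,r2:5,r3:Add2,r4:3
cycle 11: CDB Add1=10 // r0:Add3,r1:10,r2:5,r3:Add2,r4:3
cycle 12: CDB Add2=14 // r0:Add3,r1:10,r2:5,r3:14,r4:3
cycle 13: CDB Add3=20 // r0:20,r1:10,r2:5,r3:14,r4:3
cycle 14: CDB Mul1=20 // r0:20,r1:10,r2:5,r3:14,r4:3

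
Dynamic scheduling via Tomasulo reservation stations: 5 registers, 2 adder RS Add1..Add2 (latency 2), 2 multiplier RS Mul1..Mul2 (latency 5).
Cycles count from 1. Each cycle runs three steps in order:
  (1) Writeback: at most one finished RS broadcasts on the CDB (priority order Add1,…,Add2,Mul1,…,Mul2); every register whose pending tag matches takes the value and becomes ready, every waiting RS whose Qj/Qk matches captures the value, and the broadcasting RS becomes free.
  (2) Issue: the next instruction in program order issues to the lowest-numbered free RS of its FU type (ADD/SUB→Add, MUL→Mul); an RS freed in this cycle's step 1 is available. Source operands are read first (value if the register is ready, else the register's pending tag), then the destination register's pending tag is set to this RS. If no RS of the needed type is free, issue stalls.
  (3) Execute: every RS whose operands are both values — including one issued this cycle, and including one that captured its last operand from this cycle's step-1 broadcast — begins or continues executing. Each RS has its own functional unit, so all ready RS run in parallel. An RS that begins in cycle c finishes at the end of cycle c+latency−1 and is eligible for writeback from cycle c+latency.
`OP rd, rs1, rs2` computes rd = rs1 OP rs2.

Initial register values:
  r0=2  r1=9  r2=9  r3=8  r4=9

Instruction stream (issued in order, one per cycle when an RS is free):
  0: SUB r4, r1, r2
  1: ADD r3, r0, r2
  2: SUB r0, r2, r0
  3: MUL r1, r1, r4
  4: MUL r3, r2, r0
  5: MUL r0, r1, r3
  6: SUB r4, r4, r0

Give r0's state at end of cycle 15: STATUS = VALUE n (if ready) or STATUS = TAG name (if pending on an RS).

STATUS = VALUE 0

cycle 1: issue SUB r4<-Add1 // r0:2,r1:9,r2:9,r3:8,r4:Add1
cycle 2: issue ADD r3<-Add2 // r0:2,r1:9,r2:9,r3:Add2,r4:Add1
cycle 3: CDB Add1=0; issue SUB r0<-Add1 // r0:Add1,r1:9,r2:9,r3:Add2,r4:0
cycle 4: CDB Add2=11; issue MUL r1<-Mul1 // r0:Add1,r1:Mul1,r2:9,r3:11,r4:0
cycle 5: CDB Add1=7; issue MUL r3<-Mul2 // r0:7,r1:Mul1,r2:9,r3:Mul2,r4:0
cycle 6: stall // r0:7,r1:Mul1,r2:9,r3:Mul2,r4:0
cycle 7: stall // r0:7,r1:Mul1,r2:9,r3:Mul2,r4:0
cycle 8: stall // r0:7,r1:Mul1,r2:9,r3:Mul2,r4:0
cycle 9: CDB Mul1=0; issue MUL r0<-Mul1 // r0:Mul1,r1:0,r2:9,r3:Mul2,r4:0
cycle 10: CDB Mul2=63; issue SUB r4<-Add1 // r0:Mul1,r1:0,r2:9,r3:63,r4:Add1
cycle 11: - // r0:Mul1,r1:0,r2:9,r3:63,r4:Add1
cycle 12: - // r0:Mul1,r1:0,r2:9,r3:63,r4:Add1
cycle 13: - // r0:Mul1,r1:0,r2:9,r3:63,r4:Add1
cycle 14: - // r0:Mul1,r1:0,r2:9,r3:63,r4:Add1
cycle 15: CDB Mul1=0 // r0:0,r1:0,r2:9,r3:63,r4:Add1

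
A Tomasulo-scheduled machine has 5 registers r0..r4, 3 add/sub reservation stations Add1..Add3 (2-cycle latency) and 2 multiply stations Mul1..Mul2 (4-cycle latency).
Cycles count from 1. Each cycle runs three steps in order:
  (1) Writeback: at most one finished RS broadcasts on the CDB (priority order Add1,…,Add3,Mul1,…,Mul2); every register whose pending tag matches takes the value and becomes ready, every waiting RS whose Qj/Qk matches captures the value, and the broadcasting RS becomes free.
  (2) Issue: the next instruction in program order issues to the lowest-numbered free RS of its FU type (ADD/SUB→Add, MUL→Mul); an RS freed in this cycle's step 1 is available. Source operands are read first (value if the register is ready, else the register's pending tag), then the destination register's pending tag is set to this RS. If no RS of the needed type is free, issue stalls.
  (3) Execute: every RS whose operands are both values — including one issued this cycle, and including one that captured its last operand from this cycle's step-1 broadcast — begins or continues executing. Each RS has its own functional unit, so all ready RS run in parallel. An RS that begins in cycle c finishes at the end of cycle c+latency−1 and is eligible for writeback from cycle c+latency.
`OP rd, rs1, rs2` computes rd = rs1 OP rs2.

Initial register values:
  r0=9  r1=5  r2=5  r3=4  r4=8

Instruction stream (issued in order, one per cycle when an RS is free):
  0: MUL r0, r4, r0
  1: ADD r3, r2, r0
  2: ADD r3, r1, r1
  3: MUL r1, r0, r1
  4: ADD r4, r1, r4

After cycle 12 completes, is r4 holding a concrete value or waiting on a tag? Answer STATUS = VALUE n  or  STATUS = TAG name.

c1: issue MUL r0<-Mul1 | r0:Mul1,r1:5,r2:5,r3:4,r4:8
c2: issue ADD r3<-Add1 | r0:Mul1,r1:5,r2:5,r3:Add1,r4:8
c3: issue ADD r3<-Add2 | r0:Mul1,r1:5,r2:5,r3:Add2,r4:8
c4: issue MUL r1<-Mul2 | r0:Mul1,r1:Mul2,r2:5,r3:Add2,r4:8
c5: CDB Add2=10; issue ADD r4<-Add2 | r0:Mul1,r1:Mul2,r2:5,r3:10,r4:Add2
c6: CDB Mul1=72 | r0:72,r1:Mul2,r2:5,r3:10,r4:Add2
c7: - | r0:72,r1:Mul2,r2:5,r3:10,r4:Add2
c8: CDB Add1=77 | r0:72,r1:Mul2,r2:5,r3:10,r4:Add2
c9: - | r0:72,r1:Mul2,r2:5,r3:10,r4:Add2
c10: CDB Mul2=360 | r0:72,r1:360,r2:5,r3:10,r4:Add2
c11: - | r0:72,r1:360,r2:5,r3:10,r4:Add2
c12: CDB Add2=368 | r0:72,r1:360,r2:5,r3:10,r4:368

STATUS = VALUE 368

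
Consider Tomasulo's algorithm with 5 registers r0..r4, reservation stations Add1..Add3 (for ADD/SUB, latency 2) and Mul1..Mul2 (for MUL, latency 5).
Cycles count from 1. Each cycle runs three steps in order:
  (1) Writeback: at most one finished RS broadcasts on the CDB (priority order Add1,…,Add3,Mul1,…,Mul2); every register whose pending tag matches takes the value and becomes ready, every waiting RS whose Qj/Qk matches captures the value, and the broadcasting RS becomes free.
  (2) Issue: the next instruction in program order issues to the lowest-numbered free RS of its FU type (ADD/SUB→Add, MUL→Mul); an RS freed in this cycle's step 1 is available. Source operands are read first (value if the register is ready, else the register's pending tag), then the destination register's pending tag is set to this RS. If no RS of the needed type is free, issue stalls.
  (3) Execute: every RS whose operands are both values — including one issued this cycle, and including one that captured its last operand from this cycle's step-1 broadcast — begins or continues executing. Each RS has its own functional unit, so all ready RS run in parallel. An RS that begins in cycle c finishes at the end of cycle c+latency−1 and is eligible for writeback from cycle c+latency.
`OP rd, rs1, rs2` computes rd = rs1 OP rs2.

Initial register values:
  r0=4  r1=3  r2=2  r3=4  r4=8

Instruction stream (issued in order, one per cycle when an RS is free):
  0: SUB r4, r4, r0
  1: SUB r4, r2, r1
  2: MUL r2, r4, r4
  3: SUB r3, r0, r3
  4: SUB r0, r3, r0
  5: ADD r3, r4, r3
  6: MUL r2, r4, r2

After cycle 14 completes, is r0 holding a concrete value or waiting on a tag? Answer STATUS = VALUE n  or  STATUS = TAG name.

cycle 1: issue SUB r4<-Add1 // r0:4,r1:3,r2:2,r3:4,r4:Add1
cycle 2: issue SUB r4<-Add2 // r0:4,r1:3,r2:2,r3:4,r4:Add2
cycle 3: CDB Add1=4; issue MUL r2<-Mul1 // r0:4,r1:3,r2:Mul1,r3:4,r4:Add2
cycle 4: CDB Add2=-1; issue SUB r3<-Add1 // r0:4,r1:3,r2:Mul1,r3:Add1,r4:-1
cycle 5: issue SUB r0<-Add2 // r0:Add2,r1:3,r2:Mul1,r3:Add1,r4:-1
cycle 6: CDB Add1=0; issue ADD r3<-Add1 // r0:Add2,r1:3,r2:Mul1,r3:Add1,r4:-1
cycle 7: issue MUL r2<-Mul2 // r0:Add2,r1:3,r2:Mul2,r3:Add1,r4:-1
cycle 8: CDB Add1=-1 // r0:Add2,r1:3,r2:Mul2,r3:-1,r4:-1
cycle 9: CDB Add2=-4 // r0:-4,r1:3,r2:Mul2,r3:-1,r4:-1
cycle 10: CDB Mul1=1 // r0:-4,r1:3,r2:Mul2,r3:-1,r4:-1
cycle 11: - // r0:-4,r1:3,r2:Mul2,r3:-1,r4:-1
cycle 12: - // r0:-4,r1:3,r2:Mul2,r3:-1,r4:-1
cycle 13: - // r0:-4,r1:3,r2:Mul2,r3:-1,r4:-1
cycle 14: - // r0:-4,r1:3,r2:Mul2,r3:-1,r4:-1

STATUS = VALUE -4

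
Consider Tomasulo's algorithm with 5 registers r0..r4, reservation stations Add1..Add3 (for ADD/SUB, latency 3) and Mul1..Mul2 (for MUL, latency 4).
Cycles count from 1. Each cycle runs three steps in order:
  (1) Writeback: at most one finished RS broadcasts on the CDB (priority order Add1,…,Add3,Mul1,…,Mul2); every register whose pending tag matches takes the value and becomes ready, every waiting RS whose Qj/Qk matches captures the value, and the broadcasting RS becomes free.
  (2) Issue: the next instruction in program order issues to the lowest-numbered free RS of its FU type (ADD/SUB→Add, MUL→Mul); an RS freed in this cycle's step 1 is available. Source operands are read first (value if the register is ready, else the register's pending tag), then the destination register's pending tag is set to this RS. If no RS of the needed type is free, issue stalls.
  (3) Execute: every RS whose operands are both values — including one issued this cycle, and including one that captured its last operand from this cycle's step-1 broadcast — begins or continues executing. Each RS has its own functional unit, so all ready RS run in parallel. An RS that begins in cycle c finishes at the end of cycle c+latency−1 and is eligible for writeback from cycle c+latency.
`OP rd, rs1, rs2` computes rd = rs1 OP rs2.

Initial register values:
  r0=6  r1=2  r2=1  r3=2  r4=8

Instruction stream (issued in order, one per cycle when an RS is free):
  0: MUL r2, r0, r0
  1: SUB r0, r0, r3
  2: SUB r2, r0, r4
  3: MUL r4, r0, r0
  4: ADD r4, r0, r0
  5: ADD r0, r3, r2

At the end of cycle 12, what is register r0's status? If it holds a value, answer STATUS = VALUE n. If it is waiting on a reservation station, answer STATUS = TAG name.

  c1: issue MUL r2<-Mul1  regs: r0:6,r1:2,r2:Mul1,r3:2,r4:8
  c2: issue SUB r0<-Add1  regs: r0:Add1,r1:2,r2:Mul1,r3:2,r4:8
  c3: issue SUB r2<-Add2  regs: r0:Add1,r1:2,r2:Add2,r3:2,r4:8
  c4: issue MUL r4<-Mul2  regs: r0:Add1,r1:2,r2:Add2,r3:2,r4:Mul2
  c5: CDB Add1=4; issue ADD r4<-Add1  regs: r0:4,r1:2,r2:Add2,r3:2,r4:Add1
  c6: CDB Mul1=36; issue ADD r0<-Add3  regs: r0:Add3,r1:2,r2:Add2,r3:2,r4:Add1
  c7: -  regs: r0:Add3,r1:2,r2:Add2,r3:2,r4:Add1
  c8: CDB Add1=8  regs: r0:Add3,r1:2,r2:Add2,r3:2,r4:8
  c9: CDB Add2=-4  regs: r0:Add3,r1:2,r2:-4,r3:2,r4:8
  c10: CDB Mul2=16  regs: r0:Add3,r1:2,r2:-4,r3:2,r4:8
  c11: -  regs: r0:Add3,r1:2,r2:-4,r3:2,r4:8
  c12: CDB Add3=-2  regs: r0:-2,r1:2,r2:-4,r3:2,r4:8

STATUS = VALUE -2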